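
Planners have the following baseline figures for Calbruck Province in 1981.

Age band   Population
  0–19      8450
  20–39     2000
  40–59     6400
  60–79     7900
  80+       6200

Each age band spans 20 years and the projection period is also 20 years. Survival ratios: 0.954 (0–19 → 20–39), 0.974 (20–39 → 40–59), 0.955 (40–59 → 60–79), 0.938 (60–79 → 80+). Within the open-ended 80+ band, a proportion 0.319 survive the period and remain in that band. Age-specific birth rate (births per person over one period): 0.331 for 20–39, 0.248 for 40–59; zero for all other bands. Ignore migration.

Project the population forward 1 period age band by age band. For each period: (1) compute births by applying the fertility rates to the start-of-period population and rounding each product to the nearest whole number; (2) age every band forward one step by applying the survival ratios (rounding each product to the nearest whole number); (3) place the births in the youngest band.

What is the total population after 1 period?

27758

Let group 1 be 0–19 through group 5 = 80+.
Period 1:
Births: 2000 * 0.331 = 662, 6400 * 0.248 = 1587 ⇒ total 2249
Group 2: 8450 * 0.954 = 8061
Group 3: 2000 * 0.974 = 1948
Group 4: 6400 * 0.955 = 6112
Group 5: 7900 * 0.938 + 6200 * 0.319 = 7410 + 1978 = 9388
Population now: 0–19=2249, 20–39=8061, 40–59=1948, 60–79=6112, 80+=9388
Total after period 1: 2249 + 8061 + 1948 + 6112 + 9388 = 27758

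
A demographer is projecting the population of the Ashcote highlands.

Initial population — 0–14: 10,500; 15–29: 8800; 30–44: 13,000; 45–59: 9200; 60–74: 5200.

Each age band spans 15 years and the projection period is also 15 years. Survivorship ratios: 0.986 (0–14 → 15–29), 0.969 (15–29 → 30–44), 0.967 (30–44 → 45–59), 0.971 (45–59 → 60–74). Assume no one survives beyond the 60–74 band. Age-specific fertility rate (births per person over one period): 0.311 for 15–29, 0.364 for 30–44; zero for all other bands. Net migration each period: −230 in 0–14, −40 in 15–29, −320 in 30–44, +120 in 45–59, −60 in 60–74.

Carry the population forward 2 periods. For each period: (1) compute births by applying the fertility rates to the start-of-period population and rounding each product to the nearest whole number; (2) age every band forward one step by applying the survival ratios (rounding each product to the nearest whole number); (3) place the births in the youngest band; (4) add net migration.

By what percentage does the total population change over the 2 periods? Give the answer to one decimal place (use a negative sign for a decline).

-7.8

Period 1:
Births: 8800 × 0.311 = 2737 ; 13000 × 0.364 = 4732 — total 7469
15–29: 10500 × 0.986 = 10353
30–44: 8800 × 0.969 = 8527
45–59: 13000 × 0.967 = 12571
60–74: 9200 × 0.971 = 8933
Net migration: 0–14 − 230 → 7239; 15–29 − 40 → 10313; 30–44 − 320 → 8207; 45–59 + 120 → 12691; 60–74 − 60 → 8873
Giving 7239 / 10313 / 8207 / 12691 / 8873.
Period 2:
Births: 10313 × 0.311 = 3207 ; 8207 × 0.364 = 2987 — total 6194
15–29: 7239 × 0.986 = 7138
30–44: 10313 × 0.969 = 9993
45–59: 8207 × 0.967 = 7936
60–74: 12691 × 0.971 = 12323
Net migration: 0–14 − 230 → 5964; 15–29 − 40 → 7098; 30–44 − 320 → 9673; 45–59 + 120 → 8056; 60–74 − 60 → 12263
Giving 5964 / 7098 / 9673 / 8056 / 12263.
Total: 46700 → 43054; change = -3646; percentage change = -7.8%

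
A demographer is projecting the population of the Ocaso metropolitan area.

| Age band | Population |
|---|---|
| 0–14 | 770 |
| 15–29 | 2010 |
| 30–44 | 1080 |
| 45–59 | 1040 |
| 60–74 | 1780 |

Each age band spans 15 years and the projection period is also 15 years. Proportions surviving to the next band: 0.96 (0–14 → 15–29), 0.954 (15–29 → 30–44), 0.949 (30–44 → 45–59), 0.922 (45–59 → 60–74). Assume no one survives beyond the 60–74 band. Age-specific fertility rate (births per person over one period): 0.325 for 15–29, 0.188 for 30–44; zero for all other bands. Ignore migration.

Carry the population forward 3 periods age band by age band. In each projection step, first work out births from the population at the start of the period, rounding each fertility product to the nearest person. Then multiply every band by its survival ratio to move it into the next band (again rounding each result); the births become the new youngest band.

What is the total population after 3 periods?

(Bands numbered youngest = 1 to oldest = 5.)
Period 1:
Births: 2010 × 0.325 = 653  |  1080 × 0.188 = 203 → total 856
Band 2: 770 × 0.96 = 739
Band 3: 2010 × 0.954 = 1918
Band 4: 1080 × 0.949 = 1025
Band 5: 1040 × 0.922 = 959
Giving 856 / 739 / 1918 / 1025 / 959.
Period 2:
Births: 739 × 0.325 = 240  |  1918 × 0.188 = 361 → total 601
Band 2: 856 × 0.96 = 822
Band 3: 739 × 0.954 = 705
Band 4: 1918 × 0.949 = 1820
Band 5: 1025 × 0.922 = 945
Giving 601 / 822 / 705 / 1820 / 945.
Period 3:
Births: 822 × 0.325 = 267  |  705 × 0.188 = 133 → total 400
Band 2: 601 × 0.96 = 577
Band 3: 822 × 0.954 = 784
Band 4: 705 × 0.949 = 669
Band 5: 1820 × 0.922 = 1678
Giving 400 / 577 / 784 / 669 / 1678.
Total after period 3: 400 + 577 + 784 + 669 + 1678 = 4108

4108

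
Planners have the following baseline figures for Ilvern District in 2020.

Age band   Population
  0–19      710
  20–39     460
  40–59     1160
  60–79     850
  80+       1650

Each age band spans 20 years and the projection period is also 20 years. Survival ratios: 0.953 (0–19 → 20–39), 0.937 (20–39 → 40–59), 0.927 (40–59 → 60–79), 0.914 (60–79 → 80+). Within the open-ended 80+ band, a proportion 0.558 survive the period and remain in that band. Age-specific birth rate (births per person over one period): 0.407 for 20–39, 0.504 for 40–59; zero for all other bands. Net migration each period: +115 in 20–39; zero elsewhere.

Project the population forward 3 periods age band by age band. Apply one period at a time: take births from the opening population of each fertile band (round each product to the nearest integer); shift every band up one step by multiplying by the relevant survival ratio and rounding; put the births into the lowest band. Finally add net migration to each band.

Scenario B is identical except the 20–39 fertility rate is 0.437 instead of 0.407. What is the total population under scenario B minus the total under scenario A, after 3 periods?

68

[period 1]
Births: 460 × 0.407 = 187, 1160 × 0.504 = 585 → 772
20–39: 710 × 0.953 = 677
40–59: 460 × 0.937 = 431
60–79: 1160 × 0.927 = 1075
80+: 850 × 0.914 + 1650 × 0.558 = 777 + 921 = 1698
Net migration: 20–39 + 115 → 792
Population now: 0–19=772, 20–39=792, 40–59=431, 60–79=1075, 80+=1698
[period 2]
Births: 792 × 0.407 = 322, 431 × 0.504 = 217 → 539
20–39: 772 × 0.953 = 736
40–59: 792 × 0.937 = 742
60–79: 431 × 0.927 = 400
80+: 1075 × 0.914 + 1698 × 0.558 = 983 + 947 = 1930
Net migration: 20–39 + 115 → 851
Population now: 0–19=539, 20–39=851, 40–59=742, 60–79=400, 80+=1930
[period 3]
Births: 851 × 0.407 = 346, 742 × 0.504 = 374 → 720
20–39: 539 × 0.953 = 514
40–59: 851 × 0.937 = 797
60–79: 742 × 0.927 = 688
80+: 400 × 0.914 + 1930 × 0.558 = 366 + 1077 = 1443
Net migration: 20–39 + 115 → 629
Population now: 0–19=720, 20–39=629, 40–59=797, 60–79=688, 80+=1443
Scenario A total after 3 periods: 4277
Scenario B projection —
[period 1]
Births: 460 × 0.437 = 201, 1160 × 0.504 = 585 → 786
20–39: 710 × 0.953 = 677
40–59: 460 × 0.937 = 431
60–79: 1160 × 0.927 = 1075
80+: 850 × 0.914 + 1650 × 0.558 = 777 + 921 = 1698
Net migration: 20–39 + 115 → 792
Population now: 0–19=786, 20–39=792, 40–59=431, 60–79=1075, 80+=1698
[period 2]
Births: 792 × 0.437 = 346, 431 × 0.504 = 217 → 563
20–39: 786 × 0.953 = 749
40–59: 792 × 0.937 = 742
60–79: 431 × 0.927 = 400
80+: 1075 × 0.914 + 1698 × 0.558 = 983 + 947 = 1930
Net migration: 20–39 + 115 → 864
Population now: 0–19=563, 20–39=864, 40–59=742, 60–79=400, 80+=1930
[period 3]
Births: 864 × 0.437 = 378, 742 × 0.504 = 374 → 752
20–39: 563 × 0.953 = 537
40–59: 864 × 0.937 = 810
60–79: 742 × 0.927 = 688
80+: 400 × 0.914 + 1930 × 0.558 = 366 + 1077 = 1443
Net migration: 20–39 + 115 → 652
Population now: 0–19=752, 20–39=652, 40–59=810, 60–79=688, 80+=1443
Scenario B total after 3 periods: 4345
Difference B − A = 4345 − 4277 = 68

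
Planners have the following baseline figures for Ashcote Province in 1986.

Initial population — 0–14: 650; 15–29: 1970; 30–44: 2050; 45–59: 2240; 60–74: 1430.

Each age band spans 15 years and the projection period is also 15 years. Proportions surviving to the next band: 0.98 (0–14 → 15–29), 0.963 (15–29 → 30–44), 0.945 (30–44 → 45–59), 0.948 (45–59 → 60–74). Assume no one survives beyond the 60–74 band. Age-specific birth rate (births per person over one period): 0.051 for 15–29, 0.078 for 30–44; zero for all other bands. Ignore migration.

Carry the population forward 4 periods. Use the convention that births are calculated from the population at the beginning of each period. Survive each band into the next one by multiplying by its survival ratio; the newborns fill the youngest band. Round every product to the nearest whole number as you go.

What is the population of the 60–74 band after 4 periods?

549

(Bands numbered youngest = 1 to oldest = 5.)
Period 1.
Births: 1970 * 0.051 = 100  |  2050 * 0.078 = 160 → 260
Band 2: 650 * 0.98 = 637
Band 3: 1970 * 0.963 = 1897
Band 4: 2050 * 0.945 = 1937
Band 5: 2240 * 0.948 = 2124
End of period: [260, 637, 1897, 1937, 2124]
Period 2.
Births: 637 * 0.051 = 32  |  1897 * 0.078 = 148 → 180
Band 2: 260 * 0.98 = 255
Band 3: 637 * 0.963 = 613
Band 4: 1897 * 0.945 = 1793
Band 5: 1937 * 0.948 = 1836
End of period: [180, 255, 613, 1793, 1836]
Period 3.
Births: 255 * 0.051 = 13  |  613 * 0.078 = 48 → 61
Band 2: 180 * 0.98 = 176
Band 3: 255 * 0.963 = 246
Band 4: 613 * 0.945 = 579
Band 5: 1793 * 0.948 = 1700
End of period: [61, 176, 246, 579, 1700]
Period 4.
Births: 176 * 0.051 = 9  |  246 * 0.078 = 19 → 28
Band 2: 61 * 0.98 = 60
Band 3: 176 * 0.963 = 169
Band 4: 246 * 0.945 = 232
Band 5: 579 * 0.948 = 549
End of period: [28, 60, 169, 232, 549]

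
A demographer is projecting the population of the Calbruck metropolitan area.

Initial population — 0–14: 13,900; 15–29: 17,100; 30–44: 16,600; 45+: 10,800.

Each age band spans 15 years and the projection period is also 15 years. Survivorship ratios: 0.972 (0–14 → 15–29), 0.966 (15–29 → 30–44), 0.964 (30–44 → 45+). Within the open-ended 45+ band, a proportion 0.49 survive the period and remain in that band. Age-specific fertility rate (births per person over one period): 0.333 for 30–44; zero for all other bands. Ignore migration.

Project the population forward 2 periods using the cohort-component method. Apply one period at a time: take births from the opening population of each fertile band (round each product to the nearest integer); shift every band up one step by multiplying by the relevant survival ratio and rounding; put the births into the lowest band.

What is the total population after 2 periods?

50284

(Groups numbered youngest = 1 to oldest = 4.)
— Period 1 —
Births: 16600 × 0.333 = 5528
Group 2: 13900 × 0.972 = 13511
Group 3: 17100 × 0.966 = 16519
Group 4: 16600 × 0.964 + 10800 × 0.49 = 16002 + 5292 = 21294
Giving 5528 / 13511 / 16519 / 21294.
— Period 2 —
Births: 16519 × 0.333 = 5501
Group 2: 5528 × 0.972 = 5373
Group 3: 13511 × 0.966 = 13052
Group 4: 16519 × 0.964 + 21294 × 0.49 = 15924 + 10434 = 26358
Giving 5501 / 5373 / 13052 / 26358.
Total after period 2: 5501 + 5373 + 13052 + 26358 = 50284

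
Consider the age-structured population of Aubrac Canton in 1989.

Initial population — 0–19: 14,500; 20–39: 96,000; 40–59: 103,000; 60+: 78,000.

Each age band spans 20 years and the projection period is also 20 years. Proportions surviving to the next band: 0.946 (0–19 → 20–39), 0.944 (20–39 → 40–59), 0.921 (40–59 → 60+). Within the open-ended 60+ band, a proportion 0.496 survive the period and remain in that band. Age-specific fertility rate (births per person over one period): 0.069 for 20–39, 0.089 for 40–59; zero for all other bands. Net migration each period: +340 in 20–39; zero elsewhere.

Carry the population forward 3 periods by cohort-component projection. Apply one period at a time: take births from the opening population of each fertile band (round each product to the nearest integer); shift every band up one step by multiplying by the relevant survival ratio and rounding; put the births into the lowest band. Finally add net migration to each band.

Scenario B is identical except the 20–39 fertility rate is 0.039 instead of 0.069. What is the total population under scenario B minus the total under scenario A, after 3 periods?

Period 1:
Births: 96000 * 0.069 = 6624, 103000 * 0.089 = 9167 → total 15791
20–39: 14500 * 0.946 = 13717
40–59: 96000 * 0.944 = 90624
60+: 103000 * 0.921 + 78000 * 0.496 = 94863 + 38688 = 133551
Net migration: 20–39 + 340 → 14057
Population now: 0–19=15791, 20–39=14057, 40–59=90624, 60+=133551
Period 2:
Births: 14057 * 0.069 = 970, 90624 * 0.089 = 8066 → total 9036
20–39: 15791 * 0.946 = 14938
40–59: 14057 * 0.944 = 13270
60+: 90624 * 0.921 + 133551 * 0.496 = 83465 + 66241 = 149706
Net migration: 20–39 + 340 → 15278
Population now: 0–19=9036, 20–39=15278, 40–59=13270, 60+=149706
Period 3:
Births: 15278 * 0.069 = 1054, 13270 * 0.089 = 1181 → total 2235
20–39: 9036 * 0.946 = 8548
40–59: 15278 * 0.944 = 14422
60+: 13270 * 0.921 + 149706 * 0.496 = 12222 + 74254 = 86476
Net migration: 20–39 + 340 → 8888
Population now: 0–19=2235, 20–39=8888, 40–59=14422, 60+=86476
Scenario A total after 3 periods: 112021
Scenario B projection —
Period 1:
Births: 96000 * 0.039 = 3744, 103000 * 0.089 = 9167 → total 12911
20–39: 14500 * 0.946 = 13717
40–59: 96000 * 0.944 = 90624
60+: 103000 * 0.921 + 78000 * 0.496 = 94863 + 38688 = 133551
Net migration: 20–39 + 340 → 14057
Population now: 0–19=12911, 20–39=14057, 40–59=90624, 60+=133551
Period 2:
Births: 14057 * 0.039 = 548, 90624 * 0.089 = 8066 → total 8614
20–39: 12911 * 0.946 = 12214
40–59: 14057 * 0.944 = 13270
60+: 90624 * 0.921 + 133551 * 0.496 = 83465 + 66241 = 149706
Net migration: 20–39 + 340 → 12554
Population now: 0–19=8614, 20–39=12554, 40–59=13270, 60+=149706
Period 3:
Births: 12554 * 0.039 = 490, 13270 * 0.089 = 1181 → total 1671
20–39: 8614 * 0.946 = 8149
40–59: 12554 * 0.944 = 11851
60+: 13270 * 0.921 + 149706 * 0.496 = 12222 + 74254 = 86476
Net migration: 20–39 + 340 → 8489
Population now: 0–19=1671, 20–39=8489, 40–59=11851, 60+=86476
Scenario B total after 3 periods: 108487
Difference B − A = 108487 − 112021 = -3534

-3534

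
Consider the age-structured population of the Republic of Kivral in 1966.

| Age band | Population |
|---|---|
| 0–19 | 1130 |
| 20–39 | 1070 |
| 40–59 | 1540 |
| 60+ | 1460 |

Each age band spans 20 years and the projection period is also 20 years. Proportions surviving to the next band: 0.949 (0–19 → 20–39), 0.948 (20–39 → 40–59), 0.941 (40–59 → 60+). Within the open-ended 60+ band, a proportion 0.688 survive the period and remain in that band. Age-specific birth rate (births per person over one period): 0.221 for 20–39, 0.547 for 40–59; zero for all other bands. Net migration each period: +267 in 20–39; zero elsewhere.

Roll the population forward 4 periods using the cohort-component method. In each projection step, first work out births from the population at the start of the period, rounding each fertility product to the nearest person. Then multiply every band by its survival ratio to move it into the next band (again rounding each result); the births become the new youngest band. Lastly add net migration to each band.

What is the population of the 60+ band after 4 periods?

Period 1:
Births: 1070 × 0.221 = 236  |  1540 × 0.547 = 842 → total 1078
20–39: 1130 × 0.949 = 1072
40–59: 1070 × 0.948 = 1014
60+: 1540 × 0.941 + 1460 × 0.688 = 1449 + 1004 = 2453
Net migration: 20–39 + 267 → 1339
→ [1078, 1339, 1014, 2453]
Period 2:
Births: 1339 × 0.221 = 296  |  1014 × 0.547 = 555 → total 851
20–39: 1078 × 0.949 = 1023
40–59: 1339 × 0.948 = 1269
60+: 1014 × 0.941 + 2453 × 0.688 = 954 + 1688 = 2642
Net migration: 20–39 + 267 → 1290
→ [851, 1290, 1269, 2642]
Period 3:
Births: 1290 × 0.221 = 285  |  1269 × 0.547 = 694 → total 979
20–39: 851 × 0.949 = 808
40–59: 1290 × 0.948 = 1223
60+: 1269 × 0.941 + 2642 × 0.688 = 1194 + 1818 = 3012
Net migration: 20–39 + 267 → 1075
→ [979, 1075, 1223, 3012]
Period 4:
Births: 1075 × 0.221 = 238  |  1223 × 0.547 = 669 → total 907
20–39: 979 × 0.949 = 929
40–59: 1075 × 0.948 = 1019
60+: 1223 × 0.941 + 3012 × 0.688 = 1151 + 2072 = 3223
Net migration: 20–39 + 267 → 1196
→ [907, 1196, 1019, 3223]

3223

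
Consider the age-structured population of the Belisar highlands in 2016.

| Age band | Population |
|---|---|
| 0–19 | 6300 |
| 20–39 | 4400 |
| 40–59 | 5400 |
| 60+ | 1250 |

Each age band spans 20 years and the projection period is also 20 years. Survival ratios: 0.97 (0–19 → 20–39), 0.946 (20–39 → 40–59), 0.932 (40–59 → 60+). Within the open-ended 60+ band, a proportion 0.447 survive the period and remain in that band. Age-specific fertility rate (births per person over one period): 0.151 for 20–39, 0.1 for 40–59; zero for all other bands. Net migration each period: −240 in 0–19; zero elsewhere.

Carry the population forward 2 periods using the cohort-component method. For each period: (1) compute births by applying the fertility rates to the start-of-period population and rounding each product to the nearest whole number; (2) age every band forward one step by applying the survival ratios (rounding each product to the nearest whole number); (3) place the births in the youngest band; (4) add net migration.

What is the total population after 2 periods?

[period 1]
Births: 4400 × 0.151 = 664  |  5400 × 0.1 = 540 → 1204
20–39: 6300 × 0.97 = 6111
40–59: 4400 × 0.946 = 4162
60+: 5400 × 0.932 + 1250 × 0.447 = 5033 + 559 = 5592
Net migration: 0–19 − 240 → 964
Population now: 0–19=964, 20–39=6111, 40–59=4162, 60+=5592
[period 2]
Births: 6111 × 0.151 = 923  |  4162 × 0.1 = 416 → 1339
20–39: 964 × 0.97 = 935
40–59: 6111 × 0.946 = 5781
60+: 4162 × 0.932 + 5592 × 0.447 = 3879 + 2500 = 6379
Net migration: 0–19 − 240 → 1099
Population now: 0–19=1099, 20–39=935, 40–59=5781, 60+=6379
Total after period 2: 1099 + 935 + 5781 + 6379 = 14194

14194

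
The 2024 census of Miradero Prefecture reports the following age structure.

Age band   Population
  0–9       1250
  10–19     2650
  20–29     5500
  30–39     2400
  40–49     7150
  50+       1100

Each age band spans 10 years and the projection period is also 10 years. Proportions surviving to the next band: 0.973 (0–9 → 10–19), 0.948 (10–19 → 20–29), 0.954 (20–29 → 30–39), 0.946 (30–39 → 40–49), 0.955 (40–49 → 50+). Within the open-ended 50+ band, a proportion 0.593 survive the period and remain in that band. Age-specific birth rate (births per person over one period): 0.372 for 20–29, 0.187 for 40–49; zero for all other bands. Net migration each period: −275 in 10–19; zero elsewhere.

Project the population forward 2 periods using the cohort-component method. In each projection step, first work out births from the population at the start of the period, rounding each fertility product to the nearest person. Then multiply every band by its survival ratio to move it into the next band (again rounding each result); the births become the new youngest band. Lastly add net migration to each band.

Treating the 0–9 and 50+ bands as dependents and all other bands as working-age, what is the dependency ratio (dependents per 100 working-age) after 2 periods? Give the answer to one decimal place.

70.7

Numbering the bands 1..6 from youngest to oldest:
[period 1]
Births: 5500 × 0.372 = 2046  |  7150 × 0.187 = 1337 — total 3383
Band 2: 1250 × 0.973 = 1216
Band 3: 2650 × 0.948 = 2512
Band 4: 5500 × 0.954 = 5247
Band 5: 2400 × 0.946 = 2270
Band 6: 7150 × 0.955 + 1100 × 0.593 = 6828 + 652 = 7480
Net migration: Band 2 − 275 → 941
Giving 3383 / 941 / 2512 / 5247 / 2270 / 7480.
[period 2]
Births: 2512 × 0.372 = 934  |  2270 × 0.187 = 424 — total 1358
Band 2: 3383 × 0.973 = 3292
Band 3: 941 × 0.948 = 892
Band 4: 2512 × 0.954 = 2396
Band 5: 5247 × 0.946 = 4964
Band 6: 2270 × 0.955 + 7480 × 0.593 = 2168 + 4436 = 6604
Net migration: Band 2 − 275 → 3017
Giving 1358 / 3017 / 892 / 2396 / 4964 / 6604.
Dependents (band 0–9 + band 50+) = 1358 + 6604 = 7962; working-age = 11269; ratio = 7962/11269 × 100 = 70.7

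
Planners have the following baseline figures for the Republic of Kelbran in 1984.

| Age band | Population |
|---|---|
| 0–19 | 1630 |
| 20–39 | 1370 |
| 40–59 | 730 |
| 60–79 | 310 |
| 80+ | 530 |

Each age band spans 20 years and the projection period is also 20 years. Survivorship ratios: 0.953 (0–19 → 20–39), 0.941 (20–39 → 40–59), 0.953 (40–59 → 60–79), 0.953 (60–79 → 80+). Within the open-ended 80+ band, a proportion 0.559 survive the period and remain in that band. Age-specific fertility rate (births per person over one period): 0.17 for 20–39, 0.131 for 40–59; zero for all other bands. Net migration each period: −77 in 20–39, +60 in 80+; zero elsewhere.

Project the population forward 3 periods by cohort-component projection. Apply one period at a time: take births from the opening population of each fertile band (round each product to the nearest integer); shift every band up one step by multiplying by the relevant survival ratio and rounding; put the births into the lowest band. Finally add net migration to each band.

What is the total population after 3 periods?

3930

After projecting period 1:
Births: 1370 * 0.17 = 233 ; 730 * 0.131 = 96 → 329
20–39: 1630 * 0.953 = 1553
40–59: 1370 * 0.941 = 1289
60–79: 730 * 0.953 = 696
80+: 310 * 0.953 + 530 * 0.559 = 295 + 296 = 591
Net migration: 20–39 − 77 → 1476; 80+ + 60 → 651
Population now: 0–19=329, 20–39=1476, 40–59=1289, 60–79=696, 80+=651
After projecting period 2:
Births: 1476 * 0.17 = 251 ; 1289 * 0.131 = 169 → 420
20–39: 329 * 0.953 = 314
40–59: 1476 * 0.941 = 1389
60–79: 1289 * 0.953 = 1228
80+: 696 * 0.953 + 651 * 0.559 = 663 + 364 = 1027
Net migration: 20–39 − 77 → 237; 80+ + 60 → 1087
Population now: 0–19=420, 20–39=237, 40–59=1389, 60–79=1228, 80+=1087
After projecting period 3:
Births: 237 * 0.17 = 40 ; 1389 * 0.131 = 182 → 222
20–39: 420 * 0.953 = 400
40–59: 237 * 0.941 = 223
60–79: 1389 * 0.953 = 1324
80+: 1228 * 0.953 + 1087 * 0.559 = 1170 + 608 = 1778
Net migration: 20–39 − 77 → 323; 80+ + 60 → 1838
Population now: 0–19=222, 20–39=323, 40–59=223, 60–79=1324, 80+=1838
Total after period 3: 222 + 323 + 223 + 1324 + 1838 = 3930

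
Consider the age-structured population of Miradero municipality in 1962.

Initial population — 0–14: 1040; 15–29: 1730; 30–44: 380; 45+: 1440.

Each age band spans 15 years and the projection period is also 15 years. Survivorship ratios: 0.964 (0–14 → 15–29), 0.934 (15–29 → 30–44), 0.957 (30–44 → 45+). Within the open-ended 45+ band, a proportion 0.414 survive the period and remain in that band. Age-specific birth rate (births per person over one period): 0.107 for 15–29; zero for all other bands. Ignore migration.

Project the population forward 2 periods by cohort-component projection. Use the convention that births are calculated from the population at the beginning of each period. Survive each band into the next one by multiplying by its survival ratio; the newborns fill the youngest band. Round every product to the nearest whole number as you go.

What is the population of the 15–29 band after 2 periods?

178

— Period 1 —
Births: 1730 * 0.107 = 185
15–29: 1040 * 0.964 = 1003
30–44: 1730 * 0.934 = 1616
45+: 380 * 0.957 + 1440 * 0.414 = 364 + 596 = 960
Giving 185 / 1003 / 1616 / 960.
— Period 2 —
Births: 1003 * 0.107 = 107
15–29: 185 * 0.964 = 178
30–44: 1003 * 0.934 = 937
45+: 1616 * 0.957 + 960 * 0.414 = 1547 + 397 = 1944
Giving 107 / 178 / 937 / 1944.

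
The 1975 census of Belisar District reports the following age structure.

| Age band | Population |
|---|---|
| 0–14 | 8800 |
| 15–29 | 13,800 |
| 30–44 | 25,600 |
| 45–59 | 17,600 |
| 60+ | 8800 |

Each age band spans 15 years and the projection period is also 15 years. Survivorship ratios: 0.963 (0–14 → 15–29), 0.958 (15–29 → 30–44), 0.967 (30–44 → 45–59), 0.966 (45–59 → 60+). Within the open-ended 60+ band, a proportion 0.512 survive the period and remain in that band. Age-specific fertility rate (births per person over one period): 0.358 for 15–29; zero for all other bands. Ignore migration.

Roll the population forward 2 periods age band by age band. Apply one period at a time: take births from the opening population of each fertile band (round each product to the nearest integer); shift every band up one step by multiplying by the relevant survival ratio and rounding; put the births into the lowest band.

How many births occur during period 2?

3034

— Period 1 —
Births: 13800 × 0.358 = 4940
15–29: 8800 × 0.963 = 8474
30–44: 13800 × 0.958 = 13220
45–59: 25600 × 0.967 = 24755
60+: 17600 × 0.966 + 8800 × 0.512 = 17002 + 4506 = 21508
End of period: [4940, 8474, 13220, 24755, 21508]
— Period 2 —
Births: 8474 × 0.358 = 3034
15–29: 4940 × 0.963 = 4757
30–44: 8474 × 0.958 = 8118
45–59: 13220 × 0.967 = 12784
60+: 24755 × 0.966 + 21508 × 0.512 = 23913 + 11012 = 34925
End of period: [3034, 4757, 8118, 12784, 34925]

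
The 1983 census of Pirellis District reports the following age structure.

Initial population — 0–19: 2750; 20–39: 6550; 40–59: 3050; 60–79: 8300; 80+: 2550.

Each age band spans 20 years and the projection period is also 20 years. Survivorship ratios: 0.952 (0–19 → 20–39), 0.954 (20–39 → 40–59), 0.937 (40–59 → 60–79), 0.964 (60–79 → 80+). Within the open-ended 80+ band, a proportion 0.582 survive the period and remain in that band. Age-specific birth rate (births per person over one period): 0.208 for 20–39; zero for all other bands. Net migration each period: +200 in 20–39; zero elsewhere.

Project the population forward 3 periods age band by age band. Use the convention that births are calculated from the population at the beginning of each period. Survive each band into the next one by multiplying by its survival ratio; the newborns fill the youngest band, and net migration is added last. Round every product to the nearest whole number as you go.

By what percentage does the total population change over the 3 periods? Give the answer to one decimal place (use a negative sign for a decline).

-33.3

Period 1:
Births: 6550 × 0.208 = 1362
20–39: 2750 × 0.952 = 2618
40–59: 6550 × 0.954 = 6249
60–79: 3050 × 0.937 = 2858
80+: 8300 × 0.964 + 2550 × 0.582 = 8001 + 1484 = 9485
Net migration: 20–39 + 200 → 2818
Giving 1362 / 2818 / 6249 / 2858 / 9485.
Period 2:
Births: 2818 × 0.208 = 586
20–39: 1362 × 0.952 = 1297
40–59: 2818 × 0.954 = 2688
60–79: 6249 × 0.937 = 5855
80+: 2858 × 0.964 + 9485 × 0.582 = 2755 + 5520 = 8275
Net migration: 20–39 + 200 → 1497
Giving 586 / 1497 / 2688 / 5855 / 8275.
Period 3:
Births: 1497 × 0.208 = 311
20–39: 586 × 0.952 = 558
40–59: 1497 × 0.954 = 1428
60–79: 2688 × 0.937 = 2519
80+: 5855 × 0.964 + 8275 × 0.582 = 5644 + 4816 = 10460
Net migration: 20–39 + 200 → 758
Giving 311 / 758 / 1428 / 2519 / 10460.
Total: 23200 → 15476; change = -7724; percentage change = -33.3%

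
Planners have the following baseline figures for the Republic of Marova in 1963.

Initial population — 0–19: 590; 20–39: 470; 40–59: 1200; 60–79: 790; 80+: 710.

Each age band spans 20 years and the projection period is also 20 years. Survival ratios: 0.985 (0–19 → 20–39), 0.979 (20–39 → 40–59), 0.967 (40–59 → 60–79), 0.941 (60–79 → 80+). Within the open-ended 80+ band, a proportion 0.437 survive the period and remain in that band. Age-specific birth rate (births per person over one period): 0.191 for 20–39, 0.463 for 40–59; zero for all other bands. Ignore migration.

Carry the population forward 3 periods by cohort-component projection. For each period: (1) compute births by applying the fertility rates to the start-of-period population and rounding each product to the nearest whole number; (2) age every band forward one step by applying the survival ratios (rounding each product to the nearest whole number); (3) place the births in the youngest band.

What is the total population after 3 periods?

2973

After projecting period 1:
Births: 470 × 0.191 = 90, 1200 × 0.463 = 556 — total 646
20–39: 590 × 0.985 = 581
40–59: 470 × 0.979 = 460
60–79: 1200 × 0.967 = 1160
80+: 790 × 0.941 + 710 × 0.437 = 743 + 310 = 1053
→ [646, 581, 460, 1160, 1053]
After projecting period 2:
Births: 581 × 0.191 = 111, 460 × 0.463 = 213 — total 324
20–39: 646 × 0.985 = 636
40–59: 581 × 0.979 = 569
60–79: 460 × 0.967 = 445
80+: 1160 × 0.941 + 1053 × 0.437 = 1092 + 460 = 1552
→ [324, 636, 569, 445, 1552]
After projecting period 3:
Births: 636 × 0.191 = 121, 569 × 0.463 = 263 — total 384
20–39: 324 × 0.985 = 319
40–59: 636 × 0.979 = 623
60–79: 569 × 0.967 = 550
80+: 445 × 0.941 + 1552 × 0.437 = 419 + 678 = 1097
→ [384, 319, 623, 550, 1097]
Total after period 3: 384 + 319 + 623 + 550 + 1097 = 2973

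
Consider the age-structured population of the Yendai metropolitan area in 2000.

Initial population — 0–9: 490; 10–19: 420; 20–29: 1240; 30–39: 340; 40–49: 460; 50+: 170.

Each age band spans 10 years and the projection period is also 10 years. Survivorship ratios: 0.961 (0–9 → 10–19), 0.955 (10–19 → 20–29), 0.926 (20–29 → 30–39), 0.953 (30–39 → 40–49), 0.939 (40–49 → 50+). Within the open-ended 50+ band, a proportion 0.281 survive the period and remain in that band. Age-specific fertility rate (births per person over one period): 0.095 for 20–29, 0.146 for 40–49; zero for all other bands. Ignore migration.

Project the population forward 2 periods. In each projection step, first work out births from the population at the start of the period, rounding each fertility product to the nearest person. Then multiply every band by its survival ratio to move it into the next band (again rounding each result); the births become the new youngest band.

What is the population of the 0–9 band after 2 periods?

Let group 1 be 0–9 through group 6 = 50+.
Period 1:
Births: 1240 × 0.095 = 118, 460 × 0.146 = 67 ⇒ total 185
Group 2: 490 × 0.961 = 471
Group 3: 420 × 0.955 = 401
Group 4: 1240 × 0.926 = 1148
Group 5: 340 × 0.953 = 324
Group 6: 460 × 0.939 + 170 × 0.281 = 432 + 48 = 480
→ [185, 471, 401, 1148, 324, 480]
Period 2:
Births: 401 × 0.095 = 38, 324 × 0.146 = 47 ⇒ total 85
Group 2: 185 × 0.961 = 178
Group 3: 471 × 0.955 = 450
Group 4: 401 × 0.926 = 371
Group 5: 1148 × 0.953 = 1094
Group 6: 324 × 0.939 + 480 × 0.281 = 304 + 135 = 439
→ [85, 178, 450, 371, 1094, 439]

85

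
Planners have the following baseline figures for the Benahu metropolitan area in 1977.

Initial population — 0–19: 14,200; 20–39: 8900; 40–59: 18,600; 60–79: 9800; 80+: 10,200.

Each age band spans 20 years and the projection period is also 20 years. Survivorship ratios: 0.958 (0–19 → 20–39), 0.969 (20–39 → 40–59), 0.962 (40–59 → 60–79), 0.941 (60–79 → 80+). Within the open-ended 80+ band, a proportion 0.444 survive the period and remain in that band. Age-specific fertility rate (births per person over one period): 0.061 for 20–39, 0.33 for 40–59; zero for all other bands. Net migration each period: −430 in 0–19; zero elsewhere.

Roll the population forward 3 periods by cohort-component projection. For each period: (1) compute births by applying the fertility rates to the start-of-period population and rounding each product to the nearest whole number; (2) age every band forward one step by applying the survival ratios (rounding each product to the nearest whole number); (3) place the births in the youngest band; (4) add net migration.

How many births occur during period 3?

4715

— Period 1 —
Births: 8900 * 0.061 = 543  |  18600 * 0.33 = 6138 → total 6681
20–39: 14200 * 0.958 = 13604
40–59: 8900 * 0.969 = 8624
60–79: 18600 * 0.962 = 17893
80+: 9800 * 0.941 + 10200 * 0.444 = 9222 + 4529 = 13751
Net migration: 0–19 − 430 → 6251
End of period: [6251, 13604, 8624, 17893, 13751]
— Period 2 —
Births: 13604 * 0.061 = 830  |  8624 * 0.33 = 2846 → total 3676
20–39: 6251 * 0.958 = 5988
40–59: 13604 * 0.969 = 13182
60–79: 8624 * 0.962 = 8296
80+: 17893 * 0.941 + 13751 * 0.444 = 16837 + 6105 = 22942
Net migration: 0–19 − 430 → 3246
End of period: [3246, 5988, 13182, 8296, 22942]
— Period 3 —
Births: 5988 * 0.061 = 365  |  13182 * 0.33 = 4350 → total 4715
20–39: 3246 * 0.958 = 3110
40–59: 5988 * 0.969 = 5802
60–79: 13182 * 0.962 = 12681
80+: 8296 * 0.941 + 22942 * 0.444 = 7807 + 10186 = 17993
Net migration: 0–19 − 430 → 4285
End of period: [4285, 3110, 5802, 12681, 17993]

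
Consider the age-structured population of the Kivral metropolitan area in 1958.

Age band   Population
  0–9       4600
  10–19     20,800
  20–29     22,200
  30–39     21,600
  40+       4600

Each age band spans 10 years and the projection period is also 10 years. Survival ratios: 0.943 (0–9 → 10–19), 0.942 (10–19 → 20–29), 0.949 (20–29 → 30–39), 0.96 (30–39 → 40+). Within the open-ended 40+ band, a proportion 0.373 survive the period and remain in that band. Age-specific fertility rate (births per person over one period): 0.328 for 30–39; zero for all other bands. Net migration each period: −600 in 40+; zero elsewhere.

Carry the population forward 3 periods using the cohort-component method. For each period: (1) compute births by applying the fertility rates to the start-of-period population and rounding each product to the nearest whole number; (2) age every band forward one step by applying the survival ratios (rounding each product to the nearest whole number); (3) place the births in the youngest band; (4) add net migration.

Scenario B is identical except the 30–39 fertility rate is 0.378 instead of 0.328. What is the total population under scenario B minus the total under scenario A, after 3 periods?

2883

Let band 1 be 0–9 through band 5 = 40+.
After projecting period 1:
Births: 21600 × 0.328 = 7085
Band 2: 4600 × 0.943 = 4338
Band 3: 20800 × 0.942 = 19594
Band 4: 22200 × 0.949 = 21068
Band 5: 21600 × 0.96 + 4600 × 0.373 = 20736 + 1716 = 22452
Net migration: Band 5 − 600 → 21852
End of period: [7085, 4338, 19594, 21068, 21852]
After projecting period 2:
Births: 21068 × 0.328 = 6910
Band 2: 7085 × 0.943 = 6681
Band 3: 4338 × 0.942 = 4086
Band 4: 19594 × 0.949 = 18595
Band 5: 21068 × 0.96 + 21852 × 0.373 = 20225 + 8151 = 28376
Net migration: Band 5 − 600 → 27776
End of period: [6910, 6681, 4086, 18595, 27776]
After projecting period 3:
Births: 18595 × 0.328 = 6099
Band 2: 6910 × 0.943 = 6516
Band 3: 6681 × 0.942 = 6294
Band 4: 4086 × 0.949 = 3878
Band 5: 18595 × 0.96 + 27776 × 0.373 = 17851 + 10360 = 28211
Net migration: Band 5 − 600 → 27611
End of period: [6099, 6516, 6294, 3878, 27611]
Scenario A total after 3 periods: 50398
Scenario B projection —
After projecting period 1:
Births: 21600 × 0.378 = 8165
Band 2: 4600 × 0.943 = 4338
Band 3: 20800 × 0.942 = 19594
Band 4: 22200 × 0.949 = 21068
Band 5: 21600 × 0.96 + 4600 × 0.373 = 20736 + 1716 = 22452
Net migration: Band 5 − 600 → 21852
End of period: [8165, 4338, 19594, 21068, 21852]
After projecting period 2:
Births: 21068 × 0.378 = 7964
Band 2: 8165 × 0.943 = 7700
Band 3: 4338 × 0.942 = 4086
Band 4: 19594 × 0.949 = 18595
Band 5: 21068 × 0.96 + 21852 × 0.373 = 20225 + 8151 = 28376
Net migration: Band 5 − 600 → 27776
End of period: [7964, 7700, 4086, 18595, 27776]
After projecting period 3:
Births: 18595 × 0.378 = 7029
Band 2: 7964 × 0.943 = 7510
Band 3: 7700 × 0.942 = 7253
Band 4: 4086 × 0.949 = 3878
Band 5: 18595 × 0.96 + 27776 × 0.373 = 17851 + 10360 = 28211
Net migration: Band 5 − 600 → 27611
End of period: [7029, 7510, 7253, 3878, 27611]
Scenario B total after 3 periods: 53281
Difference B − A = 53281 − 50398 = 2883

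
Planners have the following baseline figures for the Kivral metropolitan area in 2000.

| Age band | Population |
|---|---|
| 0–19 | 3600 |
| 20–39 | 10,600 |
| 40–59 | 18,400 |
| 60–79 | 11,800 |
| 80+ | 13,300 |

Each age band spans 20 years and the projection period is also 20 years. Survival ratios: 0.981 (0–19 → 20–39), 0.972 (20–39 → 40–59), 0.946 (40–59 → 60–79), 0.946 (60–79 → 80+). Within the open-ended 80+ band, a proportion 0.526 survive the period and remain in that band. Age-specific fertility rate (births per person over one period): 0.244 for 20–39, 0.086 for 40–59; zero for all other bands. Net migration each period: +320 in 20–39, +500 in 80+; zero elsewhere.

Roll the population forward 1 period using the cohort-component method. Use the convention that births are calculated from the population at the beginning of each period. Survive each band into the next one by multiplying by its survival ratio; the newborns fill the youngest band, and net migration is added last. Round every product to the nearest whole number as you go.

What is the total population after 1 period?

Let band 1 be 0–19 through band 5 = 80+.
After projecting period 1:
Births: 10600 × 0.244 = 2586 ; 18400 × 0.086 = 1582 ⇒ total 4168
Band 2: 3600 × 0.981 = 3532
Band 3: 10600 × 0.972 = 10303
Band 4: 18400 × 0.946 = 17406
Band 5: 11800 × 0.946 + 13300 × 0.526 = 11163 + 6996 = 18159
Net migration: Band 2 + 320 → 3852; Band 5 + 500 → 18659
→ [4168, 3852, 10303, 17406, 18659]
Total after period 1: 4168 + 3852 + 10303 + 17406 + 18659 = 54388

54388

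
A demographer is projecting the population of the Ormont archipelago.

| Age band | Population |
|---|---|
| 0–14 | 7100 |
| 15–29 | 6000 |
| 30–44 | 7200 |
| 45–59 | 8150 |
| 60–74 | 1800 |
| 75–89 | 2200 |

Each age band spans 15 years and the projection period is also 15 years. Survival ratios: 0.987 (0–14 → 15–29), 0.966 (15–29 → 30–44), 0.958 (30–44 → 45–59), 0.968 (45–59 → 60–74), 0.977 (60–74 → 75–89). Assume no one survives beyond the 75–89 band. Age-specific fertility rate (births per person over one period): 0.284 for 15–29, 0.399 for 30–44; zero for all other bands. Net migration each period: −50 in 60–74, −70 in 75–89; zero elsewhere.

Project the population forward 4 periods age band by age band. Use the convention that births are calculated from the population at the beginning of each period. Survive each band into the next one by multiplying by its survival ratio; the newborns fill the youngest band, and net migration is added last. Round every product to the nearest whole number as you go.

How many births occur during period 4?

2947

After projecting period 1:
Births: 6000 × 0.284 = 1704, 7200 × 0.399 = 2873 — total 4577
15–29: 7100 × 0.987 = 7008
30–44: 6000 × 0.966 = 5796
45–59: 7200 × 0.958 = 6898
60–74: 8150 × 0.968 = 7889
75–89: 1800 × 0.977 = 1759
Net migration: 60–74 − 50 → 7839; 75–89 − 70 → 1689
Population now: 0–14=4577, 15–29=7008, 30–44=5796, 45–59=6898, 60–74=7839, 75–89=1689
After projecting period 2:
Births: 7008 × 0.284 = 1990, 5796 × 0.399 = 2313 — total 4303
15–29: 4577 × 0.987 = 4517
30–44: 7008 × 0.966 = 6770
45–59: 5796 × 0.958 = 5553
60–74: 6898 × 0.968 = 6677
75–89: 7839 × 0.977 = 7659
Net migration: 60–74 − 50 → 6627; 75–89 − 70 → 7589
Population now: 0–14=4303, 15–29=4517, 30–44=6770, 45–59=5553, 60–74=6627, 75–89=7589
After projecting period 3:
Births: 4517 × 0.284 = 1283, 6770 × 0.399 = 2701 — total 3984
15–29: 4303 × 0.987 = 4247
30–44: 4517 × 0.966 = 4363
45–59: 6770 × 0.958 = 6486
60–74: 5553 × 0.968 = 5375
75–89: 6627 × 0.977 = 6475
Net migration: 60–74 − 50 → 5325; 75–89 − 70 → 6405
Population now: 0–14=3984, 15–29=4247, 30–44=4363, 45–59=6486, 60–74=5325, 75–89=6405
After projecting period 4:
Births: 4247 × 0.284 = 1206, 4363 × 0.399 = 1741 — total 2947
15–29: 3984 × 0.987 = 3932
30–44: 4247 × 0.966 = 4103
45–59: 4363 × 0.958 = 4180
60–74: 6486 × 0.968 = 6278
75–89: 5325 × 0.977 = 5203
Net migration: 60–74 − 50 → 6228; 75–89 − 70 → 5133
Population now: 0–14=2947, 15–29=3932, 30–44=4103, 45–59=4180, 60–74=6228, 75–89=5133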